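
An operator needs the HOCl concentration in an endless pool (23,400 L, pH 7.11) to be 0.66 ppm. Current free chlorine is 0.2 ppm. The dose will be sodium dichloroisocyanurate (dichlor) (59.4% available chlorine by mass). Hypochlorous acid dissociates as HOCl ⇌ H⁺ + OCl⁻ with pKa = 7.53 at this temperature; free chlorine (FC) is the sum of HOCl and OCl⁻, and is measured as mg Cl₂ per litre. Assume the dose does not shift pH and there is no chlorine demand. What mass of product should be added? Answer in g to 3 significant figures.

[OCl⁻]/[HOCl] = 10^(pH − pKa) = 10^(7.11 − 7.53) = 0.3802; fraction as HOCl = 1/(1 + 0.3802) = 0.7245.
Free chlorine required for 0.66 ppm HOCl: 0.66 / 0.7245 = 0.9109 ppm.
FC to add: 0.9109 − 0.2 = 0.7109 mg/L as Cl₂.
Cl₂ equivalent: 0.7109 mg/L × 23,400 L = 16.64 g.
Product at 59.4% available Cl: 16.64 / 0.594 = 28.01 g.

28.0 g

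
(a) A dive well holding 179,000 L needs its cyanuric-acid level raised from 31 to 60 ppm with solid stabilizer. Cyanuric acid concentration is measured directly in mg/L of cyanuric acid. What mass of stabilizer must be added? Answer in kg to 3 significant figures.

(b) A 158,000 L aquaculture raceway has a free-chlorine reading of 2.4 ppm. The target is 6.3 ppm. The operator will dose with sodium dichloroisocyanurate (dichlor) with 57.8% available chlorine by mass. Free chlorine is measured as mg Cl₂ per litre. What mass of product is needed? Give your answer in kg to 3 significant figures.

(a) 5.19 kg; (b) 1.07 kg

(a) CYA to add: (60 − 31) = 29 mg/L × 179,000 L = 5191 g cyanuric acid.

(b) Chlorine deficit: 6.3 − 2.4 = 3.9 ppm = 3.9 mg/L as Cl₂.
(b) Cl₂ equivalent needed: 3.9 mg/L × 158,000 L = 616,200 mg = 616.2 g.
(b) Product at 57.8% available chlorine: 616.2 / 0.578 = 1066 g.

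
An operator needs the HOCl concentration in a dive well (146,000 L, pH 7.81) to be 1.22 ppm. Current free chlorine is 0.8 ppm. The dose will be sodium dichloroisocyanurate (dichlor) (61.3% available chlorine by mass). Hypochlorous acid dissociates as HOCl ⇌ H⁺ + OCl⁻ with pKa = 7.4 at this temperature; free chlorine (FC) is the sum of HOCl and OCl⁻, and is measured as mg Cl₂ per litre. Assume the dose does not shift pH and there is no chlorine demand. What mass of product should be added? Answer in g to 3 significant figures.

[OCl⁻]/[HOCl] = 10^(pH − pKa) = 10^(7.81 − 7.4) = 2.57; fraction as HOCl = 1/(1 + 2.57) = 0.2801.
Free chlorine required for 1.22 ppm HOCl: 1.22 / 0.2801 = 4.356 ppm.
FC to add: 4.356 − 0.8 = 3.556 mg/L as Cl₂.
Cl₂ equivalent: 3.556 mg/L × 146,000 L = 519.2 g.
Product at 61.3% available Cl: 519.2 / 0.613 = 846.9 g.

847 g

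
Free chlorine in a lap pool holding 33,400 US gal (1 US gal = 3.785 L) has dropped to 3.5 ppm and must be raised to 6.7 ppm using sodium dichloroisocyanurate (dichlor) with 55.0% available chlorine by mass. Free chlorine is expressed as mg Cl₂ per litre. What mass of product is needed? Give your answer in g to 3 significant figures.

736 g

Volume: 33,400 US gal × 3.785 L/gal = 126,419 L.
Chlorine deficit: 6.7 − 3.5 = 3.2 ppm = 3.2 mg/L as Cl₂.
Cl₂ equivalent needed: 3.2 mg/L × 126,419 L = 404,500 mg = 404.5 g.
Product at 55.0% available chlorine: 404.5 / 0.55 = 735.5 g.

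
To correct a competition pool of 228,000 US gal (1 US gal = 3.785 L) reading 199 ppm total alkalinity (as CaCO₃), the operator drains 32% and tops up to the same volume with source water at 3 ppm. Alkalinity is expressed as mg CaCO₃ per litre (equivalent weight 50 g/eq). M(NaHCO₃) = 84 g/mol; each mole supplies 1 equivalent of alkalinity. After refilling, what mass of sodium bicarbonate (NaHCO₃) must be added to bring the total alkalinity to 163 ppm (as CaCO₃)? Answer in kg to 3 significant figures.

Volume: 228,000 US gal × 3.785 L/gal = 862,980 L.
After draining 32% and refilling: 199 × 0.68 + 3 × 0.32 = 136.28 ppm.
Deficit to target: 163 − 136.28 = 26.72 mg/L.
As CaCO₃: 26.72 mg/L × 862,980 L = 23,060 g; ÷ 50 g/eq ÷ 1 = 461.2 mol NaHCO₃.
Mass: 461.2 × 84 = 38,740 g.

38.7 kg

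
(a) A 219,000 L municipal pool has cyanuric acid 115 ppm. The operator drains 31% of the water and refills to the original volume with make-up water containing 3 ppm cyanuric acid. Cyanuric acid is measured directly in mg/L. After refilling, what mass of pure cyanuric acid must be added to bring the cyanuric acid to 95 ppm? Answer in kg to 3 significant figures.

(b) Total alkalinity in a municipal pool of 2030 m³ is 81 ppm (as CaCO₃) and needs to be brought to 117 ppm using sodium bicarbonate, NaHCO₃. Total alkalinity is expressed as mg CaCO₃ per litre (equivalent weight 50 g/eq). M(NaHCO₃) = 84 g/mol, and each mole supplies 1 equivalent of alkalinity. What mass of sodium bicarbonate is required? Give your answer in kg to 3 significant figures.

(a) 3.22 kg; (b) 123 kg

(a) After draining 31% and refilling: 115 × 0.69 + 3 × 0.31 = 80.28 ppm.
(a) Deficit to target: 95 − 80.28 = 14.72 mg/L.
(a) Mass: 14.72 mg/L × 219,000 L = 3224 g cyanuric acid.

(b) Volume: 2030 m³ = 2,030,000 L.
(b) Alkalinity to add: (117 − 81) = 36 mg/L as CaCO₃ × 2,030,000 L = 73,080 g as CaCO₃.
(b) Equivalents: 73,080 g ÷ 50 g/eq = 1462 eq.
(b) NaHCO₃ supplies 1 eq per mole → 1462 mol.
(b) Mass: 1462 mol × 84 g/mol = 122,800 g.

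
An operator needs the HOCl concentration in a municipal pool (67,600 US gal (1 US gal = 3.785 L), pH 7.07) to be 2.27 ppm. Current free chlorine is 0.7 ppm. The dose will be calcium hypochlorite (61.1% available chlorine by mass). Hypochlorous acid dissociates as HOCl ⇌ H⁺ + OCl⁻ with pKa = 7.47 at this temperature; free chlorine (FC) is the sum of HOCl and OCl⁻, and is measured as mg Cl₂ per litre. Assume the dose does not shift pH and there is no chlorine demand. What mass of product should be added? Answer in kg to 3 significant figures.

1.04 kg

Volume: 67,600 US gal × 3.785 L/gal = 255,866 L.
[OCl⁻]/[HOCl] = 10^(pH − pKa) = 10^(7.07 − 7.47) = 0.3981; fraction as HOCl = 1/(1 + 0.3981) = 0.7153.
Free chlorine required for 2.27 ppm HOCl: 2.27 / 0.7153 = 3.174 ppm.
FC to add: 3.174 − 0.7 = 2.474 mg/L as Cl₂.
Cl₂ equivalent: 2.474 mg/L × 255,866 L = 632.9 g.
Product at 61.1% available Cl: 632.9 / 0.611 = 1036 g.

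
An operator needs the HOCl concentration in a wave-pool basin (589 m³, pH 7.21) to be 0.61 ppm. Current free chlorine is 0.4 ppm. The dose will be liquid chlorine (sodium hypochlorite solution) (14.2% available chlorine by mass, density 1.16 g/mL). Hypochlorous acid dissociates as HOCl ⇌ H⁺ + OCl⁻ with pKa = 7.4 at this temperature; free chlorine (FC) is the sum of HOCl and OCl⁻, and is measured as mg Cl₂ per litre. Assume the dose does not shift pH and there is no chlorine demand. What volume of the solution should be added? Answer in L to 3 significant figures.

2.16 L

Volume: 589 m³ = 589,000 L.
[OCl⁻]/[HOCl] = 10^(pH − pKa) = 10^(7.21 − 7.4) = 0.6457; fraction as HOCl = 1/(1 + 0.6457) = 0.6077.
Free chlorine required for 0.61 ppm HOCl: 0.61 / 0.6077 = 1.004 ppm.
FC to add: 1.004 − 0.4 = 0.6038 mg/L as Cl₂.
Cl₂ equivalent: 0.6038 mg/L × 589,000 L = 355.7 g.
Product at 14.2% available Cl: 355.7 / 0.142 = 2505 g.
Volume: 2505 g ÷ 1.16 g/mL = 2159 mL.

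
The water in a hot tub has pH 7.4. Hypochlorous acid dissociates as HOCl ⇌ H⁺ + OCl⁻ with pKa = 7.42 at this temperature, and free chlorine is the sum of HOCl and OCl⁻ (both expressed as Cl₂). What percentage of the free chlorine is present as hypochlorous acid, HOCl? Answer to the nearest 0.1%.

51.2%

[OCl⁻]/[HOCl] = 10^(pH − pKa) = 10^(7.4 − 7.42) = 10^-0.02 = 0.955.
Fraction as HOCl = 1 / (1 + 0.955) = 0.5115.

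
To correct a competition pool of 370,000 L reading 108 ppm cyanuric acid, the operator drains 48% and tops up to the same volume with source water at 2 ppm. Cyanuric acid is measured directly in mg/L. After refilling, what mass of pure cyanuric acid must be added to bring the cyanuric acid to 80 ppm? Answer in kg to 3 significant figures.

8.47 kg

After draining 48% and refilling: 108 × 0.52 + 2 × 0.48 = 57.12 ppm.
Deficit to target: 80 − 57.12 = 22.88 mg/L.
Mass: 22.88 mg/L × 370,000 L = 8466 g cyanuric acid.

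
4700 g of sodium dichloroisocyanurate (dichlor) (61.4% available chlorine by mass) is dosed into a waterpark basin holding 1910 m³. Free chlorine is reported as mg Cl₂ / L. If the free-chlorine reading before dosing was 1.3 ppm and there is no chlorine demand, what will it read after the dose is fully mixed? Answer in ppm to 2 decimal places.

2.81 ppm

Volume: 1910 m³ = 1,910,000 L.
Available chlorine delivered: 4700 g × 0.614 = 2886 g as Cl₂.
Concentration rise: 2886 g / 1,910,000 L = 1.511 mg/L = 1.51 ppm.
Final FC: 1.3 + 1.51 = 2.81 ppm.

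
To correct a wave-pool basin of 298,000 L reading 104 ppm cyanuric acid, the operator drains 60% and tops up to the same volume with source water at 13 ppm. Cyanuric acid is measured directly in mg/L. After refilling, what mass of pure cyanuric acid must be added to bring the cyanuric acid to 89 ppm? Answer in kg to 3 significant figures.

After draining 60% and refilling: 104 × 0.40 + 13 × 0.60 = 49.4 ppm.
Deficit to target: 89 − 49.4 = 39.6 mg/L.
Mass: 39.6 mg/L × 298,000 L = 11,800 g cyanuric acid.

11.8 kg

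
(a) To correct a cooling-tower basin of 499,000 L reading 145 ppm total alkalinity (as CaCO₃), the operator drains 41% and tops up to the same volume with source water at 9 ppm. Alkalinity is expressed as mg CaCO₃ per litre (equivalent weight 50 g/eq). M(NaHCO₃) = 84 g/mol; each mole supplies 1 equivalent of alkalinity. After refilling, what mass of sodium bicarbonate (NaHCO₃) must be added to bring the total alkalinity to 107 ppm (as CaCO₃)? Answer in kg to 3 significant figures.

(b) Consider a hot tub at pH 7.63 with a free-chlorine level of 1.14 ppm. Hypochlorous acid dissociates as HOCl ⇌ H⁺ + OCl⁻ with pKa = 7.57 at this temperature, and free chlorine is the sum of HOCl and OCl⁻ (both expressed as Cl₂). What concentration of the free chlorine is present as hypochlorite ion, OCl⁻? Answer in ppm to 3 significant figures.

(a) 14.9 kg; (b) 0.609 ppm

(a) After draining 41% and refilling: 145 × 0.59 + 9 × 0.41 = 89.24 ppm.
(a) Deficit to target: 107 − 89.24 = 17.76 mg/L.
(a) As CaCO₃: 17.76 mg/L × 499,000 L = 8862 g; ÷ 50 g/eq ÷ 1 = 177.2 mol NaHCO₃.
(a) Mass: 177.2 × 84 = 14,890 g.

(b) [OCl⁻]/[HOCl] = 10^(pH − pKa) = 10^(7.63 − 7.57) = 10^0.06 = 1.148.
(b) Fraction as HOCl = 1 / (1 + 1.148) = 0.4655.
(b) OCl⁻ = (1 − 0.4655) × 1.14 ppm = 0.6093 ppm.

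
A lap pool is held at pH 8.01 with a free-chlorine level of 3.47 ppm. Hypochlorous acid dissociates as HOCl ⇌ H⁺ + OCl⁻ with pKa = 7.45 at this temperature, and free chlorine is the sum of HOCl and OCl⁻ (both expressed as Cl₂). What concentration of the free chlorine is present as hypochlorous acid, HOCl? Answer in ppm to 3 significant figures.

0.749 ppm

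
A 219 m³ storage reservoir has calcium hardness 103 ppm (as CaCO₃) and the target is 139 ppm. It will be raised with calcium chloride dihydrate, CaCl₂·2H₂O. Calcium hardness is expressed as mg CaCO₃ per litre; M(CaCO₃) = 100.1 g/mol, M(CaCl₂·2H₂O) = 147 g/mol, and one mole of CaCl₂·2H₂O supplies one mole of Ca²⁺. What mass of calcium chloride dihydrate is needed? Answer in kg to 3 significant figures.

Volume: 219 m³ = 219,000 L.
Hardness to add: (139 − 103) = 36 mg/L as CaCO₃ × 219,000 L = 7884 g as CaCO₃.
Moles of Ca²⁺ (1 mol Ca²⁺ ≡ 1 mol CaCO₃): 7884 / 100.1 g/mol = 78.76 mol.
Mass of CaCl₂·2H₂O: 78.76 × 147 = 11,580 g.

11.6 kg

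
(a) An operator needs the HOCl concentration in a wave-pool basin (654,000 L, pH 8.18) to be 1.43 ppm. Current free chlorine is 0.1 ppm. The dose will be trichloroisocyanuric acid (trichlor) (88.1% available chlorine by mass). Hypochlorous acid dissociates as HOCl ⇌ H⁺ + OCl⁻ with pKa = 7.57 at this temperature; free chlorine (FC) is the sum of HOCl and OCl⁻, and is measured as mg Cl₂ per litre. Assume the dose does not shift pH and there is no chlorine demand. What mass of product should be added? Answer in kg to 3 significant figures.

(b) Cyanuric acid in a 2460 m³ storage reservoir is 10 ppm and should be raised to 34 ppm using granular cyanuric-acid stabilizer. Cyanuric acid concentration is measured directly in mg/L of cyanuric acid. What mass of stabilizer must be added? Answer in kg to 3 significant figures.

(a) [OCl⁻]/[HOCl] = 10^(pH − pKa) = 10^(8.18 − 7.57) = 4.074; fraction as HOCl = 1/(1 + 4.074) = 0.1971.
(a) Free chlorine required for 1.43 ppm HOCl: 1.43 / 0.1971 = 7.256 ppm.
(a) FC to add: 7.256 − 0.1 = 7.156 mg/L as Cl₂.
(a) Cl₂ equivalent: 7.156 mg/L × 654,000 L = 4680 g.
(a) Product at 88.1% available Cl: 4680 / 0.881 = 5312 g.

(b) Volume: 2460 m³ = 2,460,000 L.
(b) CYA to add: (34 − 10) = 24 mg/L × 2,460,000 L = 59,040 g cyanuric acid.

(a) 5.31 kg; (b) 59.0 kg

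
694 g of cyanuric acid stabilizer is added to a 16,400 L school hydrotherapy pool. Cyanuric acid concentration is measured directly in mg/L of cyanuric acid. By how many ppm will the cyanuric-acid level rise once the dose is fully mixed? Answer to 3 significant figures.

Rise: 694 g / 16,400 L × 1000 = 42.32 mg/L.

42.3 ppm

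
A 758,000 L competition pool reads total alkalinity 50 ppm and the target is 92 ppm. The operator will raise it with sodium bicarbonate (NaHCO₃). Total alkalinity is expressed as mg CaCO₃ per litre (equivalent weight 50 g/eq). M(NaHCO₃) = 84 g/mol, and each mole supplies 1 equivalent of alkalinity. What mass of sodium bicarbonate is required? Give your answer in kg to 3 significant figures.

53.5 kg

Alkalinity to add: (92 − 50) = 42 mg/L as CaCO₃ × 758,000 L = 31,840 g as CaCO₃.
Equivalents: 31,840 g ÷ 50 g/eq = 636.7 eq.
NaHCO₃ supplies 1 eq per mole → 636.7 mol.
Mass: 636.7 mol × 84 g/mol = 53,480 g.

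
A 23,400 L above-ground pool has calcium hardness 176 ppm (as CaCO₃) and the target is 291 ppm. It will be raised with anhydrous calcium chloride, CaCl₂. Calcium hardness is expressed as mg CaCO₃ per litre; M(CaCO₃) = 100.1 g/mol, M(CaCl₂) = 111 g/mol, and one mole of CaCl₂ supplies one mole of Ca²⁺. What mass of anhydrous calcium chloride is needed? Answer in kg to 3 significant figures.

Hardness to add: (291 − 176) = 115 mg/L as CaCO₃ × 23,400 L = 2691 g as CaCO₃.
Moles of Ca²⁺ (1 mol Ca²⁺ ≡ 1 mol CaCO₃): 2691 / 100.1 g/mol = 26.88 mol.
Mass of CaCl₂: 26.88 × 111 = 2984 g.

2.98 kg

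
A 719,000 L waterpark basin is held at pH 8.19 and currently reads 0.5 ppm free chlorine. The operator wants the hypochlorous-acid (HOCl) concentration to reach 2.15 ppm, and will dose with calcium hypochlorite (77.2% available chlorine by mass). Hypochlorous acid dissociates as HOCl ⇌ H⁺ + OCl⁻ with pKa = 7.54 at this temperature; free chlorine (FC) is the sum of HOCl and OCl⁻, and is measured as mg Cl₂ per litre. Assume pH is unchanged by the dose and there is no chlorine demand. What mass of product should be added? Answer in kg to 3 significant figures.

[OCl⁻]/[HOCl] = 10^(pH − pKa) = 10^(8.19 − 7.54) = 4.467; fraction as HOCl = 1/(1 + 4.467) = 0.1829.
Free chlorine required for 2.15 ppm HOCl: 2.15 / 0.1829 = 11.75 ppm.
FC to add: 11.75 − 0.5 = 11.25 mg/L as Cl₂.
Cl₂ equivalent: 11.25 mg/L × 719,000 L = 8091 g.
Product at 77.2% available Cl: 8091 / 0.772 = 10,480 g.

10.5 kg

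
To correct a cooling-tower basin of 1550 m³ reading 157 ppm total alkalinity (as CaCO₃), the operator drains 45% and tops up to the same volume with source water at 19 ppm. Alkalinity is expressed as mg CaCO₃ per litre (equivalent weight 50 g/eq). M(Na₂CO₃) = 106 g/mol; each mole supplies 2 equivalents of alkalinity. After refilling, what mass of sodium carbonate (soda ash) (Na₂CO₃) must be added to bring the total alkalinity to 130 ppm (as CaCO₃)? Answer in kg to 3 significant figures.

57.7 kg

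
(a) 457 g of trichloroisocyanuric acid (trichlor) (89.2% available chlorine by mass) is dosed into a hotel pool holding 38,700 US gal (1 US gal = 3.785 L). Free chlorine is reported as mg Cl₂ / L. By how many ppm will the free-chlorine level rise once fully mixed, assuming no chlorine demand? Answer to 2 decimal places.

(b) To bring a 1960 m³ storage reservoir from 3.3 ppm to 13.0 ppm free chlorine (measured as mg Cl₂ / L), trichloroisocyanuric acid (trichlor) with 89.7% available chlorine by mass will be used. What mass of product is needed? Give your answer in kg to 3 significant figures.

(a) Volume: 38,700 US gal × 3.785 L/gal = 146,480 L.
(a) Available chlorine delivered: 457 g × 0.892 = 407.6 g as Cl₂.
(a) Concentration rise: 407.6 g / 146,480 L = 2.783 mg/L = 2.78 ppm.

(b) Volume: 1960 m³ = 1,960,000 L.
(b) Chlorine deficit: 13.0 − 3.3 = 9.7 ppm = 9.7 mg/L as Cl₂.
(b) Cl₂ equivalent needed: 9.7 mg/L × 1,960,000 L = 19,010,000 mg = 19,010 g.
(b) Product at 89.7% available chlorine: 19,010 / 0.897 = 21,200 g.

(a) 2.78 ppm; (b) 21.2 kg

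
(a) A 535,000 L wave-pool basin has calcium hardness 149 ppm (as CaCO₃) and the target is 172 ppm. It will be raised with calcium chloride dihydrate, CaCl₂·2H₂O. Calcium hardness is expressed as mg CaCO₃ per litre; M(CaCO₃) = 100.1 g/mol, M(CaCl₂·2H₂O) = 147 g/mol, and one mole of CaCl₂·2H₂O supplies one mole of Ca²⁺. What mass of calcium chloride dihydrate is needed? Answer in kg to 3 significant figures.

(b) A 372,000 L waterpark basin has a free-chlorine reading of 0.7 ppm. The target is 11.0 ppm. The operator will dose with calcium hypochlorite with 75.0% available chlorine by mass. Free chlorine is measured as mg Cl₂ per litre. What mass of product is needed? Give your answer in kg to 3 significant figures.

(a) Hardness to add: (172 − 149) = 23 mg/L as CaCO₃ × 535,000 L = 12,300 g as CaCO₃.
(a) Moles of Ca²⁺ (1 mol Ca²⁺ ≡ 1 mol CaCO₃): 12,300 / 100.1 g/mol = 122.9 mol.
(a) Mass of CaCl₂·2H₂O: 122.9 × 147 = 18,070 g.

(b) Chlorine deficit: 11.0 − 0.7 = 10.3 ppm = 10.3 mg/L as Cl₂.
(b) Cl₂ equivalent needed: 10.3 mg/L × 372,000 L = 3,832,000 mg = 3832 g.
(b) Product at 75.0% available chlorine: 3832 / 0.75 = 5109 g.

(a) 18.1 kg; (b) 5.11 kg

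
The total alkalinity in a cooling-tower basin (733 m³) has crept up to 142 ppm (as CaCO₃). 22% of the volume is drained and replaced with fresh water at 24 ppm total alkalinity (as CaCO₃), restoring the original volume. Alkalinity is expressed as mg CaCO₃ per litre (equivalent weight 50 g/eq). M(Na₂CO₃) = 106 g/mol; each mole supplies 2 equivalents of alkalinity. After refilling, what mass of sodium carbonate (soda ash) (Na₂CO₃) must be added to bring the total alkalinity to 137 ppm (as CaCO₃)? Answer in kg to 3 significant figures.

16.3 kg

Volume: 733 m³ = 733,000 L.
After draining 22% and refilling: 142 × 0.78 + 24 × 0.22 = 116.04 ppm.
Deficit to target: 137 − 116.04 = 20.96 mg/L.
As CaCO₃: 20.96 mg/L × 733,000 L = 15,360 g; ÷ 50 g/eq ÷ 2 = 153.6 mol Na₂CO₃.
Mass: 153.6 × 106 = 16,290 g.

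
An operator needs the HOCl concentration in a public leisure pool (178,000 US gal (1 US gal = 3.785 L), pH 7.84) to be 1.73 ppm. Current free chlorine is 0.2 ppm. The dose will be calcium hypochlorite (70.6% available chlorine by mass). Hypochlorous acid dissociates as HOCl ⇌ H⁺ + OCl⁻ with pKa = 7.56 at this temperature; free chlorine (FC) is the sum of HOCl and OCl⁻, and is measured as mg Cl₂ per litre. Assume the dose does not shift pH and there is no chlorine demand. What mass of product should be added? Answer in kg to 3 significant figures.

Volume: 178,000 US gal × 3.785 L/gal = 673,730 L.
[OCl⁻]/[HOCl] = 10^(pH − pKa) = 10^(7.84 − 7.56) = 1.905; fraction as HOCl = 1/(1 + 1.905) = 0.3442.
Free chlorine required for 1.73 ppm HOCl: 1.73 / 0.3442 = 5.026 ppm.
FC to add: 5.026 − 0.2 = 4.826 mg/L as Cl₂.
Cl₂ equivalent: 4.826 mg/L × 673,730 L = 3252 g.
Product at 70.6% available Cl: 3252 / 0.706 = 4606 g.

4.61 kg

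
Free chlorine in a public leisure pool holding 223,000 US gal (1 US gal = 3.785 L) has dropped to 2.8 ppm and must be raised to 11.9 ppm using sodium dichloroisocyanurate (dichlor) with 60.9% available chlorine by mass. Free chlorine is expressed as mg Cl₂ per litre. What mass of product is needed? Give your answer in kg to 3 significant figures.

12.6 kg

Volume: 223,000 US gal × 3.785 L/gal = 844,055 L.
Chlorine deficit: 11.9 − 2.8 = 9.1 ppm = 9.1 mg/L as Cl₂.
Cl₂ equivalent needed: 9.1 mg/L × 844,055 L = 7,681,000 mg = 7681 g.
Product at 60.9% available chlorine: 7681 / 0.609 = 12,610 g.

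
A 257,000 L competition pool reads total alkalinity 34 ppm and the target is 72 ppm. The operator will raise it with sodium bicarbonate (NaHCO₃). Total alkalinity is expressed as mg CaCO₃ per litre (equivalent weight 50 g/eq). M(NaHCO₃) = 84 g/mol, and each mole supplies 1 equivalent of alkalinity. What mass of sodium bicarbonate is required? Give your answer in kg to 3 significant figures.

Alkalinity to add: (72 − 34) = 38 mg/L as CaCO₃ × 257,000 L = 9766 g as CaCO₃.
Equivalents: 9766 g ÷ 50 g/eq = 195.3 eq.
NaHCO₃ supplies 1 eq per mole → 195.3 mol.
Mass: 195.3 mol × 84 g/mol = 16,410 g.

16.4 kg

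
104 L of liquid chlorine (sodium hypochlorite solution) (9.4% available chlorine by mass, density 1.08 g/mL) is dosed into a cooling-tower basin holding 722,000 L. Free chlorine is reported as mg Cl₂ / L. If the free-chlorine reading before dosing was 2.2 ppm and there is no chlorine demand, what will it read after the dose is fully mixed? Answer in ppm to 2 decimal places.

16.82 ppm

Mass of solution: 104 L × 1000 mL/L × 1.08 g/mL = 112,300 g.
Available chlorine delivered: 112,300 g × 0.094 = 10,560 g as Cl₂.
Concentration rise: 10,560 g / 722,000 L = 14.62 mg/L = 14.62 ppm.
Final FC: 2.2 + 14.62 = 16.82 ppm.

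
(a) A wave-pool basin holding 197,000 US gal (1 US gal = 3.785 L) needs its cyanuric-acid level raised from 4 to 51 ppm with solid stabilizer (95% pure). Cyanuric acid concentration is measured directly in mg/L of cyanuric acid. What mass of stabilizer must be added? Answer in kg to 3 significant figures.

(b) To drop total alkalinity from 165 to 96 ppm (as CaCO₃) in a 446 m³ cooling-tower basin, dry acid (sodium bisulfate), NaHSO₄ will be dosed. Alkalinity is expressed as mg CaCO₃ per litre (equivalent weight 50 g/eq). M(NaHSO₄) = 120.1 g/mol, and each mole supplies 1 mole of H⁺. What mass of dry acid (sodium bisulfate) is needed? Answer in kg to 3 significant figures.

(a) 36.9 kg; (b) 73.9 kg

(a) Volume: 197,000 US gal × 3.785 L/gal = 745,645 L.
(a) CYA to add: (51 − 4) = 47 mg/L × 745,645 L = 35,050 g cyanuric acid.
(a) At 95% purity: 35,050 / 0.95 = 36,890 g product.

(b) Volume: 446 m³ = 446,000 L.
(b) Alkalinity to neutralize: (165 − 96) = 69 mg/L as CaCO₃ × 446,000 L = 30,770 g as CaCO₃.
(b) Equivalents of H⁺ required: 30,770 ÷ 50 g/eq = 615.5 eq = 615.5 mol NaHSO₄.
(b) Mass of NaHSO₄: 615.5 × 120.1 = 73,920 g.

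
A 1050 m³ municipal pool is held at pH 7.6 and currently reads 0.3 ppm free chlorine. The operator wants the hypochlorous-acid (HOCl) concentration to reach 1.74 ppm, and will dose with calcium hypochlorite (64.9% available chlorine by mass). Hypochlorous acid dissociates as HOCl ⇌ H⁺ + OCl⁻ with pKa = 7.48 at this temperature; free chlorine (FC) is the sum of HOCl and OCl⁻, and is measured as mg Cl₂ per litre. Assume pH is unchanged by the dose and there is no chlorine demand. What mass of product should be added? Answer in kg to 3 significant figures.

6.04 kg

Volume: 1050 m³ = 1,050,000 L.
[OCl⁻]/[HOCl] = 10^(pH − pKa) = 10^(7.6 − 7.48) = 1.318; fraction as HOCl = 1/(1 + 1.318) = 0.4314.
Free chlorine required for 1.74 ppm HOCl: 1.74 / 0.4314 = 4.034 ppm.
FC to add: 4.034 − 0.3 = 3.734 mg/L as Cl₂.
Cl₂ equivalent: 3.734 mg/L × 1,050,000 L = 3920 g.
Product at 64.9% available Cl: 3920 / 0.649 = 6041 g.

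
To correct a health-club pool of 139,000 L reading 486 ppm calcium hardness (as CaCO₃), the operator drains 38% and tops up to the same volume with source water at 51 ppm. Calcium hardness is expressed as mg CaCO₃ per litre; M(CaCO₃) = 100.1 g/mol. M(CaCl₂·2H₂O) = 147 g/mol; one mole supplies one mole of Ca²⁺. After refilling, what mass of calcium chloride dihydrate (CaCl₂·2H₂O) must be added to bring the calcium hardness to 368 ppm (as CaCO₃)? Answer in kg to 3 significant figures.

After draining 38% and refilling: 486 × 0.62 + 51 × 0.38 = 320.7 ppm.
Deficit to target: 368 − 320.7 = 47.3 mg/L.
As CaCO₃: 47.3 mg/L × 139,000 L = 6575 g; ÷ 100.1 = 65.68 mol Ca²⁺.
Mass: 65.68 × 147 = 9655 g.

9.66 kg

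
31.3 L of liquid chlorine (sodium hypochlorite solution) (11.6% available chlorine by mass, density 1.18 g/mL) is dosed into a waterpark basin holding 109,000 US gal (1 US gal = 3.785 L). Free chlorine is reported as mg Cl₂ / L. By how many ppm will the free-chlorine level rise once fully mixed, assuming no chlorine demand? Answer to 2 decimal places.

Volume: 109,000 US gal × 3.785 L/gal = 412,565 L.
Mass of solution: 31.3 L × 1000 mL/L × 1.18 g/mL = 36,930 g.
Available chlorine delivered: 36,930 g × 0.116 = 4284 g as Cl₂.
Concentration rise: 4284 g / 412,565 L = 10.38 mg/L = 10.38 ppm.

10.38 ppm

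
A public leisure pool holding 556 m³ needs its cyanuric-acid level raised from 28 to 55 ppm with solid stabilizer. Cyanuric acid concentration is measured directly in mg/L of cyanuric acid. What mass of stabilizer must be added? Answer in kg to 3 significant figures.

Volume: 556 m³ = 556,000 L.
CYA to add: (55 − 28) = 27 mg/L × 556,000 L = 15,010 g cyanuric acid.

15.0 kg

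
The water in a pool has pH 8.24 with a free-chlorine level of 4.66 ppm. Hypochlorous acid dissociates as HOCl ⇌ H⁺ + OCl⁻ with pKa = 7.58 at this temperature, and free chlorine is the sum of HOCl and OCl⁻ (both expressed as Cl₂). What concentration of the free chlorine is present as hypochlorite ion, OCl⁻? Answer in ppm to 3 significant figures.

[OCl⁻]/[HOCl] = 10^(pH − pKa) = 10^(8.24 − 7.58) = 10^0.66 = 4.571.
Fraction as HOCl = 1 / (1 + 4.571) = 0.1795.
OCl⁻ = (1 − 0.1795) × 4.66 ppm = 3.824 ppm.

3.82 ppm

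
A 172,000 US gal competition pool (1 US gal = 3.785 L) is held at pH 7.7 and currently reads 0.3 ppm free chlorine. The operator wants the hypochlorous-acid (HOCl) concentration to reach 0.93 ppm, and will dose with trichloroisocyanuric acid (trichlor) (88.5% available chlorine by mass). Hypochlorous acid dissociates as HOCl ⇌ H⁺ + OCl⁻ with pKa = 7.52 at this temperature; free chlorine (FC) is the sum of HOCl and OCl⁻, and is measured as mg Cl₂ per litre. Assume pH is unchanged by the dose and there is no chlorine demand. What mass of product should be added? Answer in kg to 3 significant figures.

Volume: 172,000 US gal × 3.785 L/gal = 651,020 L.
[OCl⁻]/[HOCl] = 10^(pH − pKa) = 10^(7.7 − 7.52) = 1.514; fraction as HOCl = 1/(1 + 1.514) = 0.3978.
Free chlorine required for 0.93 ppm HOCl: 0.93 / 0.3978 = 2.338 ppm.
FC to add: 2.338 − 0.3 = 2.038 mg/L as Cl₂.
Cl₂ equivalent: 2.038 mg/L × 651,020 L = 1327 g.
Product at 88.5% available Cl: 1327 / 0.885 = 1499 g.

1.50 kg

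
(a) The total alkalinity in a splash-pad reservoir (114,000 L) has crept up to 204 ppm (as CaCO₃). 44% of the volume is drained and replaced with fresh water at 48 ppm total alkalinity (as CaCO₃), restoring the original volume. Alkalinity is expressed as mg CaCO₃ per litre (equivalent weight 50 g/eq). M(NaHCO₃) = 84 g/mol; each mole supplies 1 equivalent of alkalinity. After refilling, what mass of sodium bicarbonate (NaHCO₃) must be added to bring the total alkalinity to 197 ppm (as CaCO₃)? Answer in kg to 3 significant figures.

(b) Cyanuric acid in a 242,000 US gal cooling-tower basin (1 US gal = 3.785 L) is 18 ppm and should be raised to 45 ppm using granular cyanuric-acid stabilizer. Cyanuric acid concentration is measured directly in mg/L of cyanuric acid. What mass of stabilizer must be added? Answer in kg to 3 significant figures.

(a) 11.8 kg; (b) 24.7 kg

(a) After draining 44% and refilling: 204 × 0.56 + 48 × 0.44 = 135.36 ppm.
(a) Deficit to target: 197 − 135.36 = 61.64 mg/L.
(a) As CaCO₃: 61.64 mg/L × 114,000 L = 7027 g; ÷ 50 g/eq ÷ 1 = 140.5 mol NaHCO₃.
(a) Mass: 140.5 × 84 = 11,810 g.

(b) Volume: 242,000 US gal × 3.785 L/gal = 915,970 L.
(b) CYA to add: (45 − 18) = 27 mg/L × 915,970 L = 24,730 g cyanuric acid.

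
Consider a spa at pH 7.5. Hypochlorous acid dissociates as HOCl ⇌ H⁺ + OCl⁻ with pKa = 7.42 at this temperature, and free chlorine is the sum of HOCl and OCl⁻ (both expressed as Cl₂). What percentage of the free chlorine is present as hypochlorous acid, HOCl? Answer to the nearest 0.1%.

45.4%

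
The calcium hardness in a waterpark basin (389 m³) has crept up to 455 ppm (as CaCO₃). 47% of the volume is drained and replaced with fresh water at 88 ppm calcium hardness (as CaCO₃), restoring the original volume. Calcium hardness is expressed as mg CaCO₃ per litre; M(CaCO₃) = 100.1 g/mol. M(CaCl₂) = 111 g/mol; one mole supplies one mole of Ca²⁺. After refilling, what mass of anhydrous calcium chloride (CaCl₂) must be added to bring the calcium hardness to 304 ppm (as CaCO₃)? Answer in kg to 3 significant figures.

9.27 kg

Volume: 389 m³ = 389,000 L.
After draining 47% and refilling: 455 × 0.53 + 88 × 0.47 = 282.51 ppm.
Deficit to target: 304 − 282.51 = 21.49 mg/L.
As CaCO₃: 21.49 mg/L × 389,000 L = 8360 g; ÷ 100.1 = 83.51 mol Ca²⁺.
Mass: 83.51 × 111 = 9270 g.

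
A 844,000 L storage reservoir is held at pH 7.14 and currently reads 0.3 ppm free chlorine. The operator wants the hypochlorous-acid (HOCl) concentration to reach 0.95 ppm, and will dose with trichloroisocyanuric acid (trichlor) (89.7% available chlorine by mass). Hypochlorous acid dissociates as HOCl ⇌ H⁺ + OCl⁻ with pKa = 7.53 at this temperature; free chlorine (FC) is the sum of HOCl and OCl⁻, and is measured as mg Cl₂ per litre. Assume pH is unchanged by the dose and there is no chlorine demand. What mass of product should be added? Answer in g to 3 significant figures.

976 g

[OCl⁻]/[HOCl] = 10^(pH − pKa) = 10^(7.14 − 7.53) = 0.4074; fraction as HOCl = 1/(1 + 0.4074) = 0.7105.
Free chlorine required for 0.95 ppm HOCl: 0.95 / 0.7105 = 1.337 ppm.
FC to add: 1.337 − 0.3 = 1.037 mg/L as Cl₂.
Cl₂ equivalent: 1.037 mg/L × 844,000 L = 875.2 g.
Product at 89.7% available Cl: 875.2 / 0.897 = 975.7 g.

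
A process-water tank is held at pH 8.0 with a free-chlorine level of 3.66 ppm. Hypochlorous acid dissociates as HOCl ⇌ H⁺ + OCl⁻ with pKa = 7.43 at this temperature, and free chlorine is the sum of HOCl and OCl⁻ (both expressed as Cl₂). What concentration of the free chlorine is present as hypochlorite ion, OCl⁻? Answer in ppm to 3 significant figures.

[OCl⁻]/[HOCl] = 10^(pH − pKa) = 10^(8.0 − 7.43) = 10^0.57 = 3.715.
Fraction as HOCl = 1 / (1 + 3.715) = 0.2121.
OCl⁻ = (1 − 0.2121) × 3.66 ppm = 2.884 ppm.

2.88 ppm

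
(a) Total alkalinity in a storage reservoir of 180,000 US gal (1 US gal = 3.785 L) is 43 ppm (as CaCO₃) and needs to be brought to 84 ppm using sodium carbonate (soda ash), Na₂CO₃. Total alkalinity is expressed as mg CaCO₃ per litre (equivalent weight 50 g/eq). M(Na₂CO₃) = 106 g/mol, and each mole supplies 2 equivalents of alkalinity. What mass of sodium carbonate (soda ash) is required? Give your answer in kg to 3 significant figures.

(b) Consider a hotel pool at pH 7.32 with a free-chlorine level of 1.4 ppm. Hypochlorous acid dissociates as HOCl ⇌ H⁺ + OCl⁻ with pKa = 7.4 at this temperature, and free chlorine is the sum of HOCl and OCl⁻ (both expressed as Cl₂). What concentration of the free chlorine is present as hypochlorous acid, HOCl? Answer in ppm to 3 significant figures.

(a) Volume: 180,000 US gal × 3.785 L/gal = 681,300 L.
(a) Alkalinity to add: (84 − 43) = 41 mg/L as CaCO₃ × 681,300 L = 27,930 g as CaCO₃.
(a) Equivalents: 27,930 g ÷ 50 g/eq = 558.7 eq.
(a) Each mole of Na₂CO₃ supplies 2 eq, so 558.7 / 2 = 279.3 mol.
(a) Mass: 279.3 mol × 106 g/mol = 29,610 g.

(b) [OCl⁻]/[HOCl] = 10^(pH − pKa) = 10^(7.32 − 7.4) = 10^-0.08 = 0.8318.
(b) Fraction as HOCl = 1 / (1 + 0.8318) = 0.5459.
(b) HOCl = 0.5459 × 1.4 ppm = 0.7643 ppm.

(a) 29.6 kg; (b) 0.764 ppm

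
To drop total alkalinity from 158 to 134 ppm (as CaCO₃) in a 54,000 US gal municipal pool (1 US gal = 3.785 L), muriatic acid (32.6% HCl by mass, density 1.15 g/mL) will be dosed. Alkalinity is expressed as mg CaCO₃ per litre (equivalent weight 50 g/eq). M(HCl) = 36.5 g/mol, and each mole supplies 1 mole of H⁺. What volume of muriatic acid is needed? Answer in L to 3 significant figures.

9.55 L

Volume: 54,000 US gal × 3.785 L/gal = 204,390 L.
Alkalinity to neutralize: (158 − 134) = 24 mg/L as CaCO₃ × 204,390 L = 4905 g as CaCO₃.
Equivalents of H⁺ required: 4905 ÷ 50 g/eq = 98.11 eq = 98.11 mol HCl.
Mass of HCl: 98.11 × 36.5 = 3581 g.
Mass of 32.6% solution: 3581 / 0.326 = 10,980 g.
Volume: 10,980 g ÷ 1.15 g/mL = 9552 mL.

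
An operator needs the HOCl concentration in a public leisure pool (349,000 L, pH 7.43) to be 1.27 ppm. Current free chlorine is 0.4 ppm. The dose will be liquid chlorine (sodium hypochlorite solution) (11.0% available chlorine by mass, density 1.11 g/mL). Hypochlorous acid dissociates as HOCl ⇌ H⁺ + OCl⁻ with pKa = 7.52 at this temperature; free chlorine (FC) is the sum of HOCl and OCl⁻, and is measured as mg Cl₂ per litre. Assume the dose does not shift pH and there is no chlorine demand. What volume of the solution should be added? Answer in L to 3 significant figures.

[OCl⁻]/[HOCl] = 10^(pH − pKa) = 10^(7.43 − 7.52) = 0.8128; fraction as HOCl = 1/(1 + 0.8128) = 0.5516.
Free chlorine required for 1.27 ppm HOCl: 1.27 / 0.5516 = 2.302 ppm.
FC to add: 2.302 − 0.4 = 1.902 mg/L as Cl₂.
Cl₂ equivalent: 1.902 mg/L × 349,000 L = 663.9 g.
Product at 11.0% available Cl: 663.9 / 0.11 = 6035 g.
Volume: 6035 g ÷ 1.11 g/mL = 5437 mL.

5.44 L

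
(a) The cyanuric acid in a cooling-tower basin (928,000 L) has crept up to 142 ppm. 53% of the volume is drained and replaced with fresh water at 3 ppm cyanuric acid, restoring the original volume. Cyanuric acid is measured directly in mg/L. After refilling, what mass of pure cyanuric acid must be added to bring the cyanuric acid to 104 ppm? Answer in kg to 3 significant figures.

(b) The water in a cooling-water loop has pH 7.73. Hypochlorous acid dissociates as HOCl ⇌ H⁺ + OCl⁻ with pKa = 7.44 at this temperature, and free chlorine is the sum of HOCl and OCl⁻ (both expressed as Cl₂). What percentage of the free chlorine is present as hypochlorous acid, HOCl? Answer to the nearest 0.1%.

(a) 33.1 kg; (b) 33.9%

(a) After draining 53% and refilling: 142 × 0.47 + 3 × 0.53 = 68.33 ppm.
(a) Deficit to target: 104 − 68.33 = 35.67 mg/L.
(a) Mass: 35.67 mg/L × 928,000 L = 33,100 g cyanuric acid.

(b) [OCl⁻]/[HOCl] = 10^(pH − pKa) = 10^(7.73 − 7.44) = 10^0.29 = 1.95.
(b) Fraction as HOCl = 1 / (1 + 1.95) = 0.339.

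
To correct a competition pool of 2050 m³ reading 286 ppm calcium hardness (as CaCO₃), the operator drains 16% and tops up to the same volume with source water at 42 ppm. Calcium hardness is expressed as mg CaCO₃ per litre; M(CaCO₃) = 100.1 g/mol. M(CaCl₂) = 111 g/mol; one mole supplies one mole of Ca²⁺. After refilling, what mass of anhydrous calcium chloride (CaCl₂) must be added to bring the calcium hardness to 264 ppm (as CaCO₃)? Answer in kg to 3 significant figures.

38.7 kg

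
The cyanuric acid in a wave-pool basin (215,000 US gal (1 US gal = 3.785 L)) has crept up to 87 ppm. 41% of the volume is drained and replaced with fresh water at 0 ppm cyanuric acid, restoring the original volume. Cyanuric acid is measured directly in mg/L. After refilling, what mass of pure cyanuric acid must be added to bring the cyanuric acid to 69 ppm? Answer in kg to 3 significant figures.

Volume: 215,000 US gal × 3.785 L/gal = 813,775 L.
After draining 41% and refilling: 87 × 0.59 + 0 × 0.41 = 51.33 ppm.
Deficit to target: 69 − 51.33 = 17.67 mg/L.
Mass: 17.67 mg/L × 813,775 L = 14,380 g cyanuric acid.

14.4 kg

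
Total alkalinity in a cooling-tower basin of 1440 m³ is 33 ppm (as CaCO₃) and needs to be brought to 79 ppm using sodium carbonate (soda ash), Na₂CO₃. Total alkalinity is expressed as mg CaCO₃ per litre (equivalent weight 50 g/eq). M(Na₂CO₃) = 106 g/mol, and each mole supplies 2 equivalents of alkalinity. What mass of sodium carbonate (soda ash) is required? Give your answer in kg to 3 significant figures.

70.2 kg

Volume: 1440 m³ = 1,440,000 L.
Alkalinity to add: (79 − 33) = 46 mg/L as CaCO₃ × 1,440,000 L = 66,240 g as CaCO₃.
Equivalents: 66,240 g ÷ 50 g/eq = 1325 eq.
Each mole of Na₂CO₃ supplies 2 eq, so 1325 / 2 = 662.4 mol.
Mass: 662.4 mol × 106 g/mol = 70,210 g.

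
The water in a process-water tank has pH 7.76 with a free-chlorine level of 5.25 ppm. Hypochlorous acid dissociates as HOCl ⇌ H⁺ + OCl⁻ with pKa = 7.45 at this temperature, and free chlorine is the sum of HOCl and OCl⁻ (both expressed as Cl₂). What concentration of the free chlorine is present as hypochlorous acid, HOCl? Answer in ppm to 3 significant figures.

1.73 ppm

[OCl⁻]/[HOCl] = 10^(pH − pKa) = 10^(7.76 − 7.45) = 10^0.31 = 2.042.
Fraction as HOCl = 1 / (1 + 2.042) = 0.3288.
HOCl = 0.3288 × 5.25 ppm = 1.726 ppm.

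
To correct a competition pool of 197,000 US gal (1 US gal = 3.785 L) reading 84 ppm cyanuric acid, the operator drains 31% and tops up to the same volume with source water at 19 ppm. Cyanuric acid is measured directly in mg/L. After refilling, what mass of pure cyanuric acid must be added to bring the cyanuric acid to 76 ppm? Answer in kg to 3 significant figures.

9.06 kg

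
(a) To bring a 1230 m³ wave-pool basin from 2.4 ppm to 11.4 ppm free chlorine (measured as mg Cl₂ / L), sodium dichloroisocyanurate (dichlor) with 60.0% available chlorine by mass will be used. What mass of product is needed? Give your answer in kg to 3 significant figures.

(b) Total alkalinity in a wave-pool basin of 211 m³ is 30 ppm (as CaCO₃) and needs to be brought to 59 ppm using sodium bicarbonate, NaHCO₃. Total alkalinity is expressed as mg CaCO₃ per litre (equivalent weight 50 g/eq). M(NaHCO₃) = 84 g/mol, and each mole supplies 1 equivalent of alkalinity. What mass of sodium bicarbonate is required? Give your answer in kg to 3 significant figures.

(a) Volume: 1230 m³ = 1,230,000 L.
(a) Chlorine deficit: 11.4 − 2.4 = 9 ppm = 9 mg/L as Cl₂.
(a) Cl₂ equivalent needed: 9 mg/L × 1,230,000 L = 11,070,000 mg = 11,070 g.
(a) Product at 60.0% available chlorine: 11,070 / 0.6 = 18,450 g.

(b) Volume: 211 m³ = 211,000 L.
(b) Alkalinity to add: (59 − 30) = 29 mg/L as CaCO₃ × 211,000 L = 6119 g as CaCO₃.
(b) Equivalents: 6119 g ÷ 50 g/eq = 122.4 eq.
(b) NaHCO₃ supplies 1 eq per mole → 122.4 mol.
(b) Mass: 122.4 mol × 84 g/mol = 10,280 g.

(a) 18.4 kg; (b) 10.3 kg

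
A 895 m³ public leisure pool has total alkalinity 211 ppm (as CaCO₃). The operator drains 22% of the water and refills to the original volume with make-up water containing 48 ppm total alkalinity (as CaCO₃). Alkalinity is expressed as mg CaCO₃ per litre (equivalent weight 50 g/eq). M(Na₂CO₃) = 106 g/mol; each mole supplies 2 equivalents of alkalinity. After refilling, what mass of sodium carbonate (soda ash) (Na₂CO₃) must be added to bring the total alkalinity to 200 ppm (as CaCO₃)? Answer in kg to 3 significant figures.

23.6 kg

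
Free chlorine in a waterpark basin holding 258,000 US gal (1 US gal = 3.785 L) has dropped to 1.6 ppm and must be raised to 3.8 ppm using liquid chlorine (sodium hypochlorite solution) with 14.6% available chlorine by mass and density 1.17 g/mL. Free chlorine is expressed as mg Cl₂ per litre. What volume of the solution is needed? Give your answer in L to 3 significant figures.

Volume: 258,000 US gal × 3.785 L/gal = 976,530 L.
Chlorine deficit: 3.8 − 1.6 = 2.2 ppm = 2.2 mg/L as Cl₂.
Cl₂ equivalent needed: 2.2 mg/L × 976,530 L = 2,148,000 mg = 2148 g.
Product at 14.6% available chlorine: 2148 / 0.146 = 14,710 g.
Volume at density 1.17 g/mL: 14,710 g ÷ 1.17 g/mL = 12,580 mL.

12.6 L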